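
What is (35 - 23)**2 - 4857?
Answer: -4713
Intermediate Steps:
(35 - 23)**2 - 4857 = 12**2 - 4857 = 144 - 4857 = -4713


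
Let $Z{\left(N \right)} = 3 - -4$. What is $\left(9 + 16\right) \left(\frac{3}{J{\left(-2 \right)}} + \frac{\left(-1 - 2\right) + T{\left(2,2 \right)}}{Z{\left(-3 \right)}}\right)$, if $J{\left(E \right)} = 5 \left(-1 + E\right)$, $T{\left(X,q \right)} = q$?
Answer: $- \frac{60}{7} \approx -8.5714$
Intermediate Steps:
$Z{\left(N \right)} = 7$ ($Z{\left(N \right)} = 3 + 4 = 7$)
$J{\left(E \right)} = -5 + 5 E$
$\left(9 + 16\right) \left(\frac{3}{J{\left(-2 \right)}} + \frac{\left(-1 - 2\right) + T{\left(2,2 \right)}}{Z{\left(-3 \right)}}\right) = \left(9 + 16\right) \left(\frac{3}{-5 + 5 \left(-2\right)} + \frac{\left(-1 - 2\right) + 2}{7}\right) = 25 \left(\frac{3}{-5 - 10} + \left(-3 + 2\right) \frac{1}{7}\right) = 25 \left(\frac{3}{-15} - \frac{1}{7}\right) = 25 \left(3 \left(- \frac{1}{15}\right) - \frac{1}{7}\right) = 25 \left(- \frac{1}{5} - \frac{1}{7}\right) = 25 \left(- \frac{12}{35}\right) = - \frac{60}{7}$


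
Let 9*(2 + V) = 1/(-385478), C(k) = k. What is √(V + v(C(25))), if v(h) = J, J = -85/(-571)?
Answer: I*√807147427043507330/660323814 ≈ 1.3606*I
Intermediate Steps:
V = -6938605/3469302 (V = -2 + (⅑)/(-385478) = -2 + (⅑)*(-1/385478) = -2 - 1/3469302 = -6938605/3469302 ≈ -2.0000)
J = 85/571 (J = -85*(-1/571) = 85/571 ≈ 0.14886)
v(h) = 85/571
√(V + v(C(25))) = √(-6938605/3469302 + 85/571) = √(-3667052785/1980971442) = I*√807147427043507330/660323814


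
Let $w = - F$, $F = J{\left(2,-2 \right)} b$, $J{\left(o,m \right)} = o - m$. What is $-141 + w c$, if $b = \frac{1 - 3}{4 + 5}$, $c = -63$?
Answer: $-197$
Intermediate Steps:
$b = - \frac{2}{9} \approx -0.22222$
$F = - \frac{8}{9}$ ($F = \left(2 - -2\right) \left(- \frac{2}{9}\right) = \left(2 + 2\right) \left(- \frac{2}{9}\right) = 4 \left(- \frac{2}{9}\right) = - \frac{8}{9} \approx -0.88889$)
$w = \frac{8}{9}$ ($w = \left(-1\right) \left(- \frac{8}{9}\right) = \frac{8}{9} \approx 0.88889$)
$-141 + w c = -141 + \frac{8}{9} \left(-63\right) = -141 - 56 = -197$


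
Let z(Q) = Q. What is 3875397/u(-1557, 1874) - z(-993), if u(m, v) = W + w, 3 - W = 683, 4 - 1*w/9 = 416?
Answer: 481887/4388 ≈ 109.82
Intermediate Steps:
w = -3708 (w = 36 - 9*416 = 36 - 3744 = -3708)
W = -680 (W = 3 - 1*683 = 3 - 683 = -680)
u(m, v) = -4388 (u(m, v) = -680 - 3708 = -4388)
3875397/u(-1557, 1874) - z(-993) = 3875397/(-4388) - 1*(-993) = 3875397*(-1/4388) + 993 = -3875397/4388 + 993 = 481887/4388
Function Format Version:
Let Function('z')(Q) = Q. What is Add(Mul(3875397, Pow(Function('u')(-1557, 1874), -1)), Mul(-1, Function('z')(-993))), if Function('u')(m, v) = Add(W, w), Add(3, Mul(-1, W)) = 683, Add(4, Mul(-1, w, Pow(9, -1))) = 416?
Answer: Rational(481887, 4388) ≈ 109.82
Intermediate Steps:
w = -3708 (w = Add(36, Mul(-9, 416)) = Add(36, -3744) = -3708)
W = -680 (W = Add(3, Mul(-1, 683)) = Add(3, -683) = -680)
Function('u')(m, v) = -4388 (Function('u')(m, v) = Add(-680, -3708) = -4388)
Add(Mul(3875397, Pow(Function('u')(-1557, 1874), -1)), Mul(-1, Function('z')(-993))) = Add(Mul(3875397, Pow(-4388, -1)), Mul(-1, -993)) = Add(Mul(3875397, Rational(-1, 4388)), 993) = Add(Rational(-3875397, 4388), 993) = Rational(481887, 4388)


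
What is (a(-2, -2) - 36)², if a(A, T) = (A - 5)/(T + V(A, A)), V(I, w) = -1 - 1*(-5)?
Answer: 6241/4 ≈ 1560.3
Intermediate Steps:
V(I, w) = 4 (V(I, w) = -1 + 5 = 4)
a(A, T) = (-5 + A)/(4 + T) (a(A, T) = (A - 5)/(T + 4) = (-5 + A)/(4 + T))
(a(-2, -2) - 36)² = ((-5 - 2)/(4 - 2) - 36)² = (-7/2 - 36)² = (-79/2)² = 6241/4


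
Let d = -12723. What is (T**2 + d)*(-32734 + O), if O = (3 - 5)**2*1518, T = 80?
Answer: 168583826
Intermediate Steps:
O = 6072 (O = (-2)**2*1518 = 4*1518 = 6072)
(T**2 + d)*(-32734 + O) = (80**2 - 12723)*(-32734 + 6072) = (6400 - 12723)*(-26662) = -6323*(-26662) = 168583826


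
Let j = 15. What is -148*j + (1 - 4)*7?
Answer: -2241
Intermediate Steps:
-148*j + (1 - 4)*7 = -148*15 + (1 - 4)*7 = -2220 - 3*7 = -2220 - 21 = -2241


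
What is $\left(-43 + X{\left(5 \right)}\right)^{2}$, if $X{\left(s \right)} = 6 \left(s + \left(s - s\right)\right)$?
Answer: $169$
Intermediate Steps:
$X{\left(s \right)} = 6 s$ ($X{\left(s \right)} = 6 \left(s + 0\right) = 6 s$)
$\left(-43 + X{\left(5 \right)}\right)^{2} = \left(-43 + 6 \cdot 5\right)^{2} = \left(-43 + 30\right)^{2} = \left(-13\right)^{2} = 169$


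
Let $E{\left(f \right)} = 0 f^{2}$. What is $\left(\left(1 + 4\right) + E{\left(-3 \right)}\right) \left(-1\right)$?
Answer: $-5$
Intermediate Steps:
$E{\left(f \right)} = 0$
$\left(\left(1 + 4\right) + E{\left(-3 \right)}\right) \left(-1\right) = \left(\left(1 + 4\right) + 0\right) \left(-1\right) = \left(5 + 0\right) \left(-1\right) = 5 \left(-1\right) = -5$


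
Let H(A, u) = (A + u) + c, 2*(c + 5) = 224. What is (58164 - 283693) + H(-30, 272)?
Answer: -225180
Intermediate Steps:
c = 107 (c = -5 + (1/2)*224 = -5 + 112 = 107)
H(A, u) = 107 + A + u (H(A, u) = (A + u) + 107 = 107 + A + u)
(58164 - 283693) + H(-30, 272) = (58164 - 283693) + (107 - 30 + 272) = -225529 + 349 = -225180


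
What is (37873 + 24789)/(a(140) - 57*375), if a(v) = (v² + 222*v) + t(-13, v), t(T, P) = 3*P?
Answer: 62662/29725 ≈ 2.1081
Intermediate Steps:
a(v) = v² + 225*v (a(v) = (v² + 222*v) + 3*v = v² + 225*v)
(37873 + 24789)/(a(140) - 57*375) = (37873 + 24789)/(140*(225 + 140) - 57*375) = 62662/(140*365 - 21375) = 62662/(51100 - 21375) = 62662/29725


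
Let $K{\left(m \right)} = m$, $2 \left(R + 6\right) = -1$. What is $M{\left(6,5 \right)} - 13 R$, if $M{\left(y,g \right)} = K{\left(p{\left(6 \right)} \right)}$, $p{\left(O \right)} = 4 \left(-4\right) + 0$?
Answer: $\frac{137}{2} \approx 68.5$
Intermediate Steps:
$R = - \frac{13}{2}$ ($R = -6 + \frac{1}{2} \left(-1\right) = -6 - \frac{1}{2} = - \frac{13}{2} \approx -6.5$)
$p{\left(O \right)} = -16$ ($p{\left(O \right)} = -16 + 0 = -16$)
$M{\left(y,g \right)} = -16$
$M{\left(6,5 \right)} - 13 R = -16 - - \frac{169}{2} = -16 + \frac{169}{2} = \frac{137}{2}$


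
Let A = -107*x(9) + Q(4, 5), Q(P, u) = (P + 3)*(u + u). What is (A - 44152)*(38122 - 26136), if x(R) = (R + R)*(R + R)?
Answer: -943897500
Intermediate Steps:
x(R) = 4*R**2 (x(R) = (2*R)*(2*R) = 4*R**2)
Q(P, u) = 2*u*(3 + P) (Q(P, u) = (3 + P)*(2*u) = 2*u*(3 + P))
A = -34598 (A = -428*9**2 + 2*5*(3 + 4) = -428*81 + 2*5*7 = -107*324 + 70 = -34668 + 70 = -34598)
(A - 44152)*(38122 - 26136) = (-34598 - 44152)*(38122 - 26136) = -78750*11986 = -943897500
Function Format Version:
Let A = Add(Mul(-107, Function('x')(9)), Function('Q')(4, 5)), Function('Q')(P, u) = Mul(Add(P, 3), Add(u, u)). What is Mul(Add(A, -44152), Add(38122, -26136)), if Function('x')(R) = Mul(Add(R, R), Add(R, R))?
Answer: -943897500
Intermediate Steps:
Function('x')(R) = Mul(4, Pow(R, 2)) (Function('x')(R) = Mul(Mul(2, R), Mul(2, R)) = Mul(4, Pow(R, 2)))
Function('Q')(P, u) = Mul(2, u, Add(3, P)) (Function('Q')(P, u) = Mul(Add(3, P), Mul(2, u)) = Mul(2, u, Add(3, P)))
A = -34598 (A = Add(Mul(-107, Mul(4, Pow(9, 2))), Mul(2, 5, Add(3, 4))) = Add(Mul(-107, Mul(4, 81)), Mul(2, 5, 7)) = Add(Mul(-107, 324), 70) = Add(-34668, 70) = -34598)
Mul(Add(A, -44152), Add(38122, -26136)) = Mul(Add(-34598, -44152), Add(38122, -26136)) = Mul(-78750, 11986) = -943897500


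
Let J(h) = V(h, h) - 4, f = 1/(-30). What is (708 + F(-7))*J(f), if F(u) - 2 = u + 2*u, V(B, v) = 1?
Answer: -2067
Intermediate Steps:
f = -1/30 ≈ -0.033333
F(u) = 2 + 3*u (F(u) = 2 + (u + 2*u) = 2 + 3*u)
J(h) = -3 (J(h) = 1 - 4 = -3)
(708 + F(-7))*J(f) = (708 + (2 + 3*(-7)))*(-3) = (708 + (2 - 21))*(-3) = (708 - 19)*(-3) = 689*(-3) = -2067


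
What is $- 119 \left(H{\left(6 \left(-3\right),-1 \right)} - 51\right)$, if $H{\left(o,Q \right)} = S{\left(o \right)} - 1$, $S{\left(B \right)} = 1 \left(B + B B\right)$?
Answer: $-30226$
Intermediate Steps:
$S{\left(B \right)} = B + B^{2}$ ($S{\left(B \right)} = 1 \left(B + B^{2}\right) = B + B^{2}$)
$H{\left(o,Q \right)} = -1 + o \left(1 + o\right)$ ($H{\left(o,Q \right)} = o \left(1 + o\right) - 1 = -1 + o \left(1 + o\right)$)
$- 119 \left(H{\left(6 \left(-3\right),-1 \right)} - 51\right) = - 119 \left(\left(-1 + 6 \left(-3\right) \left(1 + 6 \left(-3\right)\right)\right) - 51\right) = - 119 \left(\left(-1 - 18 \left(1 - 18\right)\right) - 51\right) = - 119 \left(\left(-1 - -306\right) - 51\right) = - 119 \left(\left(-1 + 306\right) - 51\right) = - 119 \left(305 - 51\right) = \left(-119\right) 254 = -30226$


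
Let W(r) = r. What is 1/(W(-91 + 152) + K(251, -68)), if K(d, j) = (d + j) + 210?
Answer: 1/454 ≈ 0.0022026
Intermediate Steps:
K(d, j) = 210 + d + j
1/(W(-91 + 152) + K(251, -68)) = 1/((-91 + 152) + (210 + 251 - 68)) = 1/(61 + 393) = 1/454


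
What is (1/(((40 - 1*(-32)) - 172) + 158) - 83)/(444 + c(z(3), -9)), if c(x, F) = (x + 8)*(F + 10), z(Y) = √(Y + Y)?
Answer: -543869/2962321 + 4813*√6/11849284 ≈ -0.18260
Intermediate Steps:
z(Y) = √2*√Y (z(Y) = √(2*Y) = √2*√Y)
c(x, F) = (8 + x)*(10 + F)
(1/(((40 - 1*(-32)) - 172) + 158) - 83)/(444 + c(z(3), -9)) = (1/(((40 - 1*(-32)) - 172) + 158) - 83)/(444 + (80 + 8*(-9) + 10*(√2*√3) - 9*√2*√3)) = (1/(((40 + 32) - 172) + 158) - 83)/(444 + (80 - 72 + 10*√6 - 9*√6)) = (1/((72 - 172) + 158) - 83)/(444 + (8 + √6)) = (1/(-100 + 158) - 83)/(452 + √6) = (1/58 - 83)/(452 + √6) = -4813/(58*(452 + √6))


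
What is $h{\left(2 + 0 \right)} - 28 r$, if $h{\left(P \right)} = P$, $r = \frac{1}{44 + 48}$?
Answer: $\frac{39}{23} \approx 1.6957$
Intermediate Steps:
$r = \frac{1}{92} \approx 0.01087$
$h{\left(2 + 0 \right)} - 28 r = \left(2 + 0\right) - \frac{7}{23} = 2 - \frac{7}{23} = \frac{39}{23}$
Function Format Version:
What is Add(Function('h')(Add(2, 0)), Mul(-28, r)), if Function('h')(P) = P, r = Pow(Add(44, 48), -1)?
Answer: Rational(39, 23) ≈ 1.6957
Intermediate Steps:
r = Rational(1, 92) (r = Pow(92, -1) = Rational(1, 92) ≈ 0.010870)
Add(Function('h')(Add(2, 0)), Mul(-28, r)) = Add(Add(2, 0), Mul(-28, Rational(1, 92))) = Add(2, Rational(-7, 23)) = Rational(39, 23)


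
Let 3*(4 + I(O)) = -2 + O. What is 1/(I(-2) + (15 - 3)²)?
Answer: 3/416 ≈ 0.0072115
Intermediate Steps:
I(O) = -14/3 + O/3 (I(O) = -4 + (-2 + O)/3 = -4 + (-⅔ + O/3) = -14/3 + O/3)
1/(I(-2) + (15 - 3)²) = 1/((-14/3 + (⅓)*(-2)) + (15 - 3)²) = 1/((-14/3 - ⅔) + 12²) = 1/(-16/3 + 144) = 1/(416/3) = 3/416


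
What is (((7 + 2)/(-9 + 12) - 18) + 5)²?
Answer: 100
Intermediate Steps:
(((7 + 2)/(-9 + 12) - 18) + 5)² = ((9/3 - 18) + 5)² = ((9*(⅓) - 18) + 5)² = ((3 - 18) + 5)² = (-15 + 5)² = (-10)² = 100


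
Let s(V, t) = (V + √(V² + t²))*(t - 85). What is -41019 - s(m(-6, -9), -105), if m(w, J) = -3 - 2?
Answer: -41969 + 950*√442 ≈ -21996.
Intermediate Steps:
m(w, J) = -5
s(V, t) = (-85 + t)*(V + √(V² + t²)) (s(V, t) = (V + √(V² + t²))*(-85 + t) = (-85 + t)*(V + √(V² + t²)))
-41019 - s(m(-6, -9), -105) = -41019 - (-85*(-5) - 85*√((-5)² + (-105)²) - 5*(-105) - 105*√((-5)² + (-105)²)) = -41019 - (425 - 85*√(25 + 11025) + 525 - 105*√(25 + 11025)) = -41019 - (425 - 425*√442 + 525 - 525*√442) = -41019 - (950 - 950*√442) = -41019 + (-950 + 950*√442) = -41969 + 950*√442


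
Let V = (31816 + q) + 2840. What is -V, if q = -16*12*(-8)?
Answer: -36192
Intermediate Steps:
q = 1536 (q = -192*(-8) = 1536)
V = 36192 (V = (31816 + 1536) + 2840 = 33352 + 2840 = 36192)
-V = -1*36192 = -36192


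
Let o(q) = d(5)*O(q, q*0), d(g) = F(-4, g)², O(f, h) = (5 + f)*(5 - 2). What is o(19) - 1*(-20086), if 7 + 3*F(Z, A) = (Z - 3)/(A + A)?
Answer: 514008/25 ≈ 20560.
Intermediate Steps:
F(Z, A) = -7/3 + (-3 + Z)/(6*A) (F(Z, A) = -7/3 + ((Z - 3)/(A + A))/3 = -7/3 + ((-3 + Z)/((2*A)))/3 = -7/3 + ((-3 + Z)*(1/(2*A)))/3 = -7/3 + ((-3 + Z)/(2*A))/3 = -7/3 + (-3 + Z)/(6*A))
O(f, h) = 15 + 3*f (O(f, h) = (5 + f)*3 = 15 + 3*f)
d(g) = (-7 - 14*g)²/(36*g²) (d(g) = ((-3 - 4 - 14*g)/(6*g))² = ((-7 - 14*g)/(6*g))² = (-7 - 14*g)²/(36*g²))
o(q) = 5929/60 + 5929*q/300 (o(q) = ((49/36)*(1 + 2*5)²/5²)*(15 + 3*q) = ((49/36)*(1/25)*(1 + 10)²)*(15 + 3*q) = ((49/36)*(1/25)*11²)*(15 + 3*q) = ((49/36)*(1/25)*121)*(15 + 3*q) = 5929*(15 + 3*q)/900 = 5929/60 + 5929*q/300)
o(19) - 1*(-20086) = (5929/60 + (5929/300)*19) - 1*(-20086) = (5929/60 + 112651/300) + 20086 = 11858/25 + 20086 = 514008/25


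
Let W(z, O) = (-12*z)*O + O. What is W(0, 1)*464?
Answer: 464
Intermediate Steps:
W(z, O) = O - 12*O*z (W(z, O) = -12*O*z + O = O - 12*O*z)
W(0, 1)*464 = (1*(1 - 12*0))*464 = (1*(1 + 0))*464 = (1*1)*464 = 1*464 = 464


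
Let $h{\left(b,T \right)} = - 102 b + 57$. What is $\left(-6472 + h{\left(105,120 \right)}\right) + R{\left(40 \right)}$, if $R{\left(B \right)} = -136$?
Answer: $-17261$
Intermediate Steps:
$h{\left(b,T \right)} = 57 - 102 b$
$\left(-6472 + h{\left(105,120 \right)}\right) + R{\left(40 \right)} = \left(-6472 + \left(57 - 10710\right)\right) - 136 = \left(-6472 - 10653\right) - 136 = -17125 - 136 = -17261$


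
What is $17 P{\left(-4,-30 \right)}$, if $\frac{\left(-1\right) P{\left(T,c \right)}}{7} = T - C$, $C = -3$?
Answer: $119$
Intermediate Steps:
$P{\left(T,c \right)} = -21 - 7 T$ ($P{\left(T,c \right)} = - 7 \left(T - -3\right) = - 7 \left(T + 3\right) = - 7 \left(3 + T\right) = -21 - 7 T$)
$17 P{\left(-4,-30 \right)} = 17 \left(-21 - -28\right) = 17 \left(-21 + 28\right) = 17 \cdot 7 = 119$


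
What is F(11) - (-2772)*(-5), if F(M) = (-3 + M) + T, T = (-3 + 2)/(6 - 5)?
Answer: -13853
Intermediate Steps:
T = -1 (T = -1/1 = -1*1 = -1)
F(M) = -4 + M (F(M) = (-3 + M) - 1 = -4 + M)
F(11) - (-2772)*(-5) = (-4 + 11) - (-2772)*(-5) = 7 - 126*110 = 7 - 13860 = -13853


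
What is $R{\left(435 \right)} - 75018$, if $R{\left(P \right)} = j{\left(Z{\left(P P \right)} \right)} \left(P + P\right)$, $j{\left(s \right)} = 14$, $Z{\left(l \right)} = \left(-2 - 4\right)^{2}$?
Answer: $-62838$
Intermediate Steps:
$Z{\left(l \right)} = 36$ ($Z{\left(l \right)} = \left(-6\right)^{2} = 36$)
$R{\left(P \right)} = 28 P$ ($R{\left(P \right)} = 14 \left(P + P\right) = 14 \cdot 2 P = 28 P$)
$R{\left(435 \right)} - 75018 = 28 \cdot 435 - 75018 = 12180 - 75018 = -62838$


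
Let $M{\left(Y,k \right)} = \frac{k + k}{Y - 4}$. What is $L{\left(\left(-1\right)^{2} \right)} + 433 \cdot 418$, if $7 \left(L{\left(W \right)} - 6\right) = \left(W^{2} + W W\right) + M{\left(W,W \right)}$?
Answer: $\frac{3801004}{21} \approx 1.81 \cdot 10^{5}$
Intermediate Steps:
$M{\left(Y,k \right)} = \frac{2 k}{-4 + Y}$
$L{\left(W \right)} = 6 + \frac{2 W^{2}}{7} + \frac{2 W}{7 \left(-4 + W\right)}$ ($L{\left(W \right)} = 6 + \frac{\left(W^{2} + W W\right) + \frac{2 W}{-4 + W}}{7} = 6 + \frac{\left(W^{2} + W^{2}\right) + \frac{2 W}{-4 + W}}{7} = 6 + \frac{2 W^{2} + \frac{2 W}{-4 + W}}{7} = 6 + \left(\frac{2 W^{2}}{7} + \frac{2 W}{7 \left(-4 + W\right)}\right) = 6 + \frac{2 W^{2}}{7} + \frac{2 W}{7 \left(-4 + W\right)}$)
$L{\left(\left(-1\right)^{2} \right)} + 433 \cdot 418 = \frac{2 \left(\left(-1\right)^{2} + \left(-4 + \left(-1\right)^{2}\right) \left(21 + \left(\left(-1\right)^{2}\right)^{2}\right)\right)}{7 \left(-4 + \left(-1\right)^{2}\right)} + 433 \cdot 418 = \frac{2 \left(1 + \left(-4 + 1\right) \left(21 + 1^{2}\right)\right)}{7 \left(-4 + 1\right)} + 180994 = \frac{2 \left(1 - 3 \left(21 + 1\right)\right)}{7 \left(-3\right)} + 180994 = \frac{2}{7} \left(- \frac{1}{3}\right) \left(1 - 66\right) + 180994 = \frac{2}{7} \left(- \frac{1}{3}\right) \left(-65\right) + 180994 = \frac{130}{21} + 180994 = \frac{3801004}{21}$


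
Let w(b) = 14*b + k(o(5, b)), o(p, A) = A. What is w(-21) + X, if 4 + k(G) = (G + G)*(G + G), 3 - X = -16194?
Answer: 17663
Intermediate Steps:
X = 16197 (X = 3 - 1*(-16194) = 3 + 16194 = 16197)
k(G) = -4 + 4*G² (k(G) = -4 + (G + G)*(G + G) = -4 + (2*G)*(2*G) = -4 + 4*G²)
w(b) = -4 + 4*b² + 14*b (w(b) = 14*b + (-4 + 4*b²) = -4 + 4*b² + 14*b)
w(-21) + X = (-4 + 4*(-21)² + 14*(-21)) + 16197 = (-4 + 4*441 - 294) + 16197 = (-4 + 1764 - 294) + 16197 = 1466 + 16197 = 17663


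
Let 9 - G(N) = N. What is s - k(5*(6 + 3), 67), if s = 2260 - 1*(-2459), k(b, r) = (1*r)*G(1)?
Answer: 4183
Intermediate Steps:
G(N) = 9 - N
k(b, r) = 8*r (k(b, r) = (1*r)*(9 - 1*1) = r*(9 - 1) = r*8 = 8*r)
s = 4719 (s = 2260 + 2459 = 4719)
s - k(5*(6 + 3), 67) = 4719 - 8*67 = 4719 - 1*536 = 4719 - 536 = 4183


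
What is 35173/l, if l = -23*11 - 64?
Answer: -35173/317 ≈ -110.96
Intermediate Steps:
l = -317 (l = -253 - 64 = -317)
35173/l = 35173/(-317) = 35173*(-1/317) = -35173/317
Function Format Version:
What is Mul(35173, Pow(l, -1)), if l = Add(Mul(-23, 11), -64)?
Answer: Rational(-35173, 317) ≈ -110.96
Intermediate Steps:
l = -317 (l = Add(-253, -64) = -317)
Mul(35173, Pow(l, -1)) = Mul(35173, Pow(-317, -1)) = Mul(35173, Rational(-1, 317)) = Rational(-35173, 317)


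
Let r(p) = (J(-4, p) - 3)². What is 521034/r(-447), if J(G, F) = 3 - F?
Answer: 173678/66603 ≈ 2.6077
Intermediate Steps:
r(p) = p² (r(p) = ((3 - p) - 3)² = (-p)² = p²)
521034/r(-447) = 521034/((-447)²) = 521034/199809 = 521034*(1/199809) = 173678/66603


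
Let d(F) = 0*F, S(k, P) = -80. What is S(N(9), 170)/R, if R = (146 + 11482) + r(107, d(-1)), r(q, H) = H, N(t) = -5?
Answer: -20/2907 ≈ -0.0068799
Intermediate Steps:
d(F) = 0
R = 11628 (R = (146 + 11482) + 0 = 11628 + 0 = 11628)
S(N(9), 170)/R = -80/11628 = -80*1/11628 = -20/2907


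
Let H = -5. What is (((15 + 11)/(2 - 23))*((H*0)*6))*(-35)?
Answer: 0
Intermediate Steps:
(((15 + 11)/(2 - 23))*((H*0)*6))*(-35) = (((15 + 11)/(2 - 23))*(-5*0*6))*(-35) = ((26/(-21))*(0*6))*(-35) = ((26*(-1/21))*0)*(-35) = -26/21*0*(-35) = 0*(-35) = 0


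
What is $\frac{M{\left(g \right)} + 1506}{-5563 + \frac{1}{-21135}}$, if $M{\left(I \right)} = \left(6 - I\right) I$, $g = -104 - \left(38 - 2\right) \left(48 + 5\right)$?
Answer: $\frac{42890417925}{58787003} \approx 729.59$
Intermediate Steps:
$g = -2012$ ($g = -104 - 36 \cdot 53 = -104 - 1908 = -2012$)
$M{\left(I \right)} = I \left(6 - I\right)$
$\frac{M{\left(g \right)} + 1506}{-5563 + \frac{1}{-21135}} = \frac{- 2012 \left(6 - -2012\right) + 1506}{-5563 + \frac{1}{-21135}} = \frac{- 2012 \left(6 + 2012\right) + 1506}{-5563 - \frac{1}{21135}} = \frac{\left(-2012\right) 2018 + 1506}{- \frac{117574006}{21135}} = \left(-4060216 + 1506\right) \left(- \frac{21135}{117574006}\right) = \left(-4058710\right) \left(- \frac{21135}{117574006}\right) = \frac{42890417925}{58787003}$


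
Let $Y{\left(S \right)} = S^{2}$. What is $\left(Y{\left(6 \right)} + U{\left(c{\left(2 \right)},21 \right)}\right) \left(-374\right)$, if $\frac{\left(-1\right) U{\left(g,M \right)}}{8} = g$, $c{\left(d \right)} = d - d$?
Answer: $-13464$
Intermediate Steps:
$c{\left(d \right)} = 0$
$U{\left(g,M \right)} = - 8 g$
$\left(Y{\left(6 \right)} + U{\left(c{\left(2 \right)},21 \right)}\right) \left(-374\right) = \left(6^{2} - 0\right) \left(-374\right) = \left(36 + 0\right) \left(-374\right) = 36 \left(-374\right) = -13464$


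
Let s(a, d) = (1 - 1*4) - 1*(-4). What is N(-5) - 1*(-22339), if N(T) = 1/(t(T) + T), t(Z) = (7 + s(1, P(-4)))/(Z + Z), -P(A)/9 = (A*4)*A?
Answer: 647826/29 ≈ 22339.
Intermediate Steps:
P(A) = -36*A**2 (P(A) = -9*A*4*A = -9*4*A*A = -36*A**2)
s(a, d) = 1 (s(a, d) = (1 - 4) + 4 = -3 + 4 = 1)
t(Z) = 4/Z (t(Z) = (7 + 1)/(Z + Z) = 8/((2*Z)) = 8*(1/(2*Z)) = 4/Z)
N(T) = 1/(T + 4/T) (N(T) = 1/(4/T + T) = 1/(T + 4/T))
N(-5) - 1*(-22339) = -5/(4 + (-5)**2) - 1*(-22339) = -5/(4 + 25) + 22339 = -5/29 + 22339 = 647826/29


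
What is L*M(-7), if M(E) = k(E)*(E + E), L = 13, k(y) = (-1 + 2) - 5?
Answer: 728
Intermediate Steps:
k(y) = -4 (k(y) = 1 - 5 = -4)
M(E) = -8*E (M(E) = -4*(E + E) = -8*E)
L*M(-7) = 13*(-8*(-7)) = 13*56 = 728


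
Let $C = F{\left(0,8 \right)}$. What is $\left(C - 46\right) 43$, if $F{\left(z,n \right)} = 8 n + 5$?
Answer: $989$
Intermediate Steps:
$F{\left(z,n \right)} = 5 + 8 n$
$C = 69$ ($C = 5 + 8 \cdot 8 = 5 + 64 = 69$)
$\left(C - 46\right) 43 = \left(69 - 46\right) 43 = 23 \cdot 43 = 989$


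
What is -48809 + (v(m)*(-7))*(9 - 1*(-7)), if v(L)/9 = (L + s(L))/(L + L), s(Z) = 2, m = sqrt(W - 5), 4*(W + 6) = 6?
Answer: -49313 + 1008*I*sqrt(38)/19 ≈ -49313.0 + 327.04*I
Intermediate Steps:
W = -9/2 (W = -6 + (1/4)*6 = -6 + 3/2 = -9/2 ≈ -4.5000)
m = I*sqrt(38)/2 (m = sqrt(-9/2 - 5) = sqrt(-19/2) = I*sqrt(38)/2 ≈ 3.0822*I)
v(L) = 9*(2 + L)/(2*L) (v(L) = 9*((L + 2)/(L + L)) = 9*((2 + L)/((2*L))) = 9*((2 + L)*(1/(2*L))) = 9*((2 + L)/(2*L)) = 9*(2 + L)/(2*L))
-48809 + (v(m)*(-7))*(9 - 1*(-7)) = -48809 + ((9/2 + 9/((I*sqrt(38)/2)))*(-7))*(9 - 1*(-7)) = -48809 + ((9/2 + 9*(-I*sqrt(38)/19))*(-7))*(9 + 7) = -48809 + ((9/2 - 9*I*sqrt(38)/19)*(-7))*16 = -48809 + (-63/2 + 63*I*sqrt(38)/19)*16 = -48809 + (-504 + 1008*I*sqrt(38)/19) = -49313 + 1008*I*sqrt(38)/19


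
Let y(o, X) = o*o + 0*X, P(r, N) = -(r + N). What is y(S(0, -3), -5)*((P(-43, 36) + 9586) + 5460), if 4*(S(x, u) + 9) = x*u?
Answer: 1219293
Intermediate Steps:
S(x, u) = -9 + u*x/4 (S(x, u) = -9 + (x*u)/4 = -9 + (u*x)/4 = -9 + u*x/4)
P(r, N) = -N - r (P(r, N) = -(N + r) = -N - r)
y(o, X) = o² (y(o, X) = o² + 0 = o²)
y(S(0, -3), -5)*((P(-43, 36) + 9586) + 5460) = (-9 + (¼)*(-3)*0)²*(((-1*36 - 1*(-43)) + 9586) + 5460) = (-9 + 0)²*(((-36 + 43) + 9586) + 5460) = (-9)²*((7 + 9586) + 5460) = 81*(9593 + 5460) = 81*15053 = 1219293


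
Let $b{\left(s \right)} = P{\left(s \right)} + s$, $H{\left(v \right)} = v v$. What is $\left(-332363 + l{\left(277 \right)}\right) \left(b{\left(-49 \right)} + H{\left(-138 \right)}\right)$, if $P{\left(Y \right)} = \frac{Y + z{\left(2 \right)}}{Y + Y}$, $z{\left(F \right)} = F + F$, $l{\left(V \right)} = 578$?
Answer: $- \frac{617636025675}{98} \approx -6.3024 \cdot 10^{9}$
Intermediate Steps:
$z{\left(F \right)} = 2 F$
$H{\left(v \right)} = v^{2}$
$P{\left(Y \right)} = \frac{4 + Y}{2 Y}$ ($P{\left(Y \right)} = \frac{Y + 2 \cdot 2}{Y + Y} = \frac{Y + 4}{2 Y} = \left(4 + Y\right) \frac{1}{2 Y} = \frac{4 + Y}{2 Y}$)
$b{\left(s \right)} = s + \frac{4 + s}{2 s}$ ($b{\left(s \right)} = \frac{4 + s}{2 s} + s = s + \frac{4 + s}{2 s}$)
$\left(-332363 + l{\left(277 \right)}\right) \left(b{\left(-49 \right)} + H{\left(-138 \right)}\right) = \left(-332363 + 578\right) \left(\left(\frac{1}{2} - 49 + \frac{2}{-49}\right) + \left(-138\right)^{2}\right) = - 331785 \left(\left(\frac{1}{2} - 49 + 2 \left(- \frac{1}{49}\right)\right) + 19044\right) = - 331785 \left(\left(\frac{1}{2} - 49 - \frac{2}{49}\right) + 19044\right) = - 331785 \left(- \frac{4757}{98} + 19044\right) = \left(-331785\right) \frac{1861555}{98} = - \frac{617636025675}{98}$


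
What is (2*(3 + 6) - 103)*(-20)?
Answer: 1700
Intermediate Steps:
(2*(3 + 6) - 103)*(-20) = (2*9 - 103)*(-20) = (18 - 103)*(-20) = -85*(-20) = 1700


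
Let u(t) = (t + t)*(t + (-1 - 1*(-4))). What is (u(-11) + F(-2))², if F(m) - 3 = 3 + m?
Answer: 32400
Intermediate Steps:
F(m) = 6 + m (F(m) = 3 + (3 + m) = 6 + m)
u(t) = 2*t*(3 + t) (u(t) = (2*t)*(t + (-1 + 4)) = (2*t)*(t + 3) = (2*t)*(3 + t) = 2*t*(3 + t))
(u(-11) + F(-2))² = (2*(-11)*(3 - 11) + (6 - 2))² = (2*(-11)*(-8) + 4)² = (176 + 4)² = 180² = 32400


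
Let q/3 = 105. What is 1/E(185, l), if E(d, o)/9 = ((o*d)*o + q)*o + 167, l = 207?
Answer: 1/14768710443 ≈ 6.7711e-11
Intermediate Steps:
q = 315 (q = 3*105 = 315)
E(d, o) = 1503 + 9*o*(315 + d*o²) (E(d, o) = 9*(((o*d)*o + 315)*o + 167) = 9*(((d*o)*o + 315)*o + 167) = 9*((d*o² + 315)*o + 167) = 9*((315 + d*o²)*o + 167) = 9*(o*(315 + d*o²) + 167) = 9*(167 + o*(315 + d*o²)) = 1503 + 9*o*(315 + d*o²))
1/E(185, l) = 1/(1503 + 2835*207 + 9*185*207³) = 1/(1503 + 586845 + 9*185*8869743) = 1/(1503 + 586845 + 14768122095) = 1/14768710443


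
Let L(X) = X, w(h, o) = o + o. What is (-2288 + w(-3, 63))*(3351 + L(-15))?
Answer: -7212432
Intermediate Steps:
w(h, o) = 2*o
(-2288 + w(-3, 63))*(3351 + L(-15)) = (-2288 + 2*63)*(3351 - 15) = (-2288 + 126)*3336 = -2162*3336 = -7212432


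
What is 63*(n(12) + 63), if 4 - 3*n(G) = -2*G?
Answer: 4557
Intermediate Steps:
n(G) = 4/3 + 2*G/3 (n(G) = 4/3 - (-2)*G/3 = 4/3 + 2*G/3)
63*(n(12) + 63) = 63*((4/3 + (⅔)*12) + 63) = 63*((4/3 + 8) + 63) = 63*(28/3 + 63) = 63*(217/3) = 4557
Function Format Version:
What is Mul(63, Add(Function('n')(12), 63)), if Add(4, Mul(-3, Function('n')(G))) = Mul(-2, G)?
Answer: 4557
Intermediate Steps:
Function('n')(G) = Add(Rational(4, 3), Mul(Rational(2, 3), G)) (Function('n')(G) = Add(Rational(4, 3), Mul(Rational(-1, 3), Mul(-2, G))) = Add(Rational(4, 3), Mul(Rational(2, 3), G)))
Mul(63, Add(Function('n')(12), 63)) = Mul(63, Add(Add(Rational(4, 3), Mul(Rational(2, 3), 12)), 63)) = Mul(63, Add(Add(Rational(4, 3), 8), 63)) = Mul(63, Add(Rational(28, 3), 63)) = Mul(63, Rational(217, 3)) = 4557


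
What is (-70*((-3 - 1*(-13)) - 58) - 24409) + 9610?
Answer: -11439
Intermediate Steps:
(-70*((-3 - 1*(-13)) - 58) - 24409) + 9610 = (-70*((-3 + 13) - 58) - 24409) + 9610 = (-70*(10 - 58) - 24409) + 9610 = (-70*(-48) - 24409) + 9610 = (3360 - 24409) + 9610 = -21049 + 9610 = -11439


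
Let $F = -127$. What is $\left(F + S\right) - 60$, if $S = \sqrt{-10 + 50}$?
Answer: $-187 + 2 \sqrt{10} \approx -180.68$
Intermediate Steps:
$S = 2 \sqrt{10}$ ($S = \sqrt{40} = 2 \sqrt{10} \approx 6.3246$)
$\left(F + S\right) - 60 = \left(-127 + 2 \sqrt{10}\right) - 60 = -187 + 2 \sqrt{10}$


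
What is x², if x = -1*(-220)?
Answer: 48400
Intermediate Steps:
x = 220
x² = 220² = 48400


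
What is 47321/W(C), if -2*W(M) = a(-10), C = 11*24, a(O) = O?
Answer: 47321/5 ≈ 9464.2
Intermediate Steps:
C = 264
W(M) = 5 (W(M) = -1/2*(-10) = 5)
47321/W(C) = 47321/5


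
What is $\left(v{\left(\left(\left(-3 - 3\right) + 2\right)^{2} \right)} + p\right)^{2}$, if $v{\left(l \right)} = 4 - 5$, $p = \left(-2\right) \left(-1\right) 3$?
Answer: $25$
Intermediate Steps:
$p = 6$ ($p = 2 \cdot 3 = 6$)
$v{\left(l \right)} = -1$ ($v{\left(l \right)} = 4 - 5 = -1$)
$\left(v{\left(\left(\left(-3 - 3\right) + 2\right)^{2} \right)} + p\right)^{2} = \left(-1 + 6\right)^{2} = 5^{2} = 25$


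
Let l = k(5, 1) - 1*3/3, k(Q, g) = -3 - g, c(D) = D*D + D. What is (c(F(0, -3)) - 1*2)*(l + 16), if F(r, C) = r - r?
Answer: -22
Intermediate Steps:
F(r, C) = 0
c(D) = D + D² (c(D) = D² + D = D + D²)
l = -5 (l = (-3 - 1*1) - 1*3/3 = (-3 - 1) - 3/3 = -4 - 1*1 = -4 - 1 = -5)
(c(F(0, -3)) - 1*2)*(l + 16) = (0*(1 + 0) - 1*2)*(-5 + 16) = (0*1 - 2)*11 = (0 - 2)*11 = -2*11 = -22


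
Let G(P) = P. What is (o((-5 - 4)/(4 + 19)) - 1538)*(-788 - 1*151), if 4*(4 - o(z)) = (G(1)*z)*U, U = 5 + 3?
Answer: 33112896/23 ≈ 1.4397e+6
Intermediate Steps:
U = 8
o(z) = 4 - 2*z (o(z) = 4 - 1*z*8/4 = 4 - z*8/4 = 4 - 2*z)
(o((-5 - 4)/(4 + 19)) - 1538)*(-788 - 1*151) = ((4 - 2*(-5 - 4)/(4 + 19)) - 1538)*(-788 - 1*151) = ((4 - (-18)/23) - 1538)*(-788 - 151) = ((4 - (-18)/23) - 1538)*(-939) = ((4 - 2*(-9/23)) - 1538)*(-939) = ((4 + 18/23) - 1538)*(-939) = (110/23 - 1538)*(-939) = -35264/23*(-939) = 33112896/23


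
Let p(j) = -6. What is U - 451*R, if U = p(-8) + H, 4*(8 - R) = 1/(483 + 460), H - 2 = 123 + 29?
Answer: -318309/92 ≈ -3459.9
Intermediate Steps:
H = 154 (H = 2 + (123 + 29) = 2 + 152 = 154)
R = 30175/3772 (R = 8 - 1/(4*(483 + 460)) = 8 - ¼/943 = 8 - ¼*1/943 = 8 - 1/3772 = 30175/3772 ≈ 7.9997)
U = 148 (U = -6 + 154 = 148)
U - 451*R = 148 - 451*30175/3772 = 148 - 331925/92 = -318309/92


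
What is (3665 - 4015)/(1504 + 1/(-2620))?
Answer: -917000/3940479 ≈ -0.23271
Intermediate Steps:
(3665 - 4015)/(1504 + 1/(-2620)) = -350/(1504 - 1/2620) = -350/3940479/2620 = -350*2620/3940479 = -917000/3940479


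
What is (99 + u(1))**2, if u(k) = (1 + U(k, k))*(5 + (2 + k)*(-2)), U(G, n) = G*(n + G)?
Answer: 9216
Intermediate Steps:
U(G, n) = G*(G + n)
u(k) = (1 - 2*k)*(1 + 2*k**2) (u(k) = (1 + k*(k + k))*(5 + (2 + k)*(-2)) = (1 + k*(2*k))*(5 + (-4 - 2*k)) = (1 + 2*k**2)*(1 - 2*k) = (1 - 2*k)*(1 + 2*k**2))
(99 + u(1))**2 = (99 + (1 - 4*1**3 - 2*1 + 2*1**2))**2 = (99 + (1 - 4*1 - 2 + 2*1))**2 = (99 + (1 - 4 - 2 + 2))**2 = (99 - 3)**2 = 96**2 = 9216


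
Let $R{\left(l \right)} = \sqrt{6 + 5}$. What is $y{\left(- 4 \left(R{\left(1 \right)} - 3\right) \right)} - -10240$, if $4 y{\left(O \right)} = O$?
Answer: $10243 - \sqrt{11} \approx 10240.0$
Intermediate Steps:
$R{\left(l \right)} = \sqrt{11}$
$y{\left(O \right)} = \frac{O}{4}$
$y{\left(- 4 \left(R{\left(1 \right)} - 3\right) \right)} - -10240 = \frac{\left(-4\right) \left(\sqrt{11} - 3\right)}{4} - -10240 = \frac{\left(-4\right) \left(-3 + \sqrt{11}\right)}{4} + 10240 = \frac{12 - 4 \sqrt{11}}{4} + 10240 = \left(3 - \sqrt{11}\right) + 10240 = 10243 - \sqrt{11}$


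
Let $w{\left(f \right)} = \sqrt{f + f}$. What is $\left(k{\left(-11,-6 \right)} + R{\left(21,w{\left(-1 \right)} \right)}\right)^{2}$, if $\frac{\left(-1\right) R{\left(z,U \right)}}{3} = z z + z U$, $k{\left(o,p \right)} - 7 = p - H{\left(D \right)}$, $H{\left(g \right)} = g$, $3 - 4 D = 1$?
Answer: $\frac{6964273}{4} + 166635 i \sqrt{2} \approx 1.7411 \cdot 10^{6} + 2.3566 \cdot 10^{5} i$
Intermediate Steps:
$D = \frac{1}{2}$ ($D = \frac{3}{4} - \frac{1}{4} = \frac{1}{2} \approx 0.5$)
$w{\left(f \right)} = \sqrt{2} \sqrt{f}$ ($w{\left(f \right)} = \sqrt{2 f} = \sqrt{2} \sqrt{f}$)
$k{\left(o,p \right)} = \frac{13}{2} + p$ ($k{\left(o,p \right)} = 7 + \left(p - \frac{1}{2}\right) = 7 + \left(- \frac{1}{2} + p\right) = \frac{13}{2} + p$)
$R{\left(z,U \right)} = - 3 z^{2} - 3 U z$ ($R{\left(z,U \right)} = - 3 \left(z z + z U\right) = - 3 \left(z^{2} + U z\right) = - 3 z^{2} - 3 U z$)
$\left(k{\left(-11,-6 \right)} + R{\left(21,w{\left(-1 \right)} \right)}\right)^{2} = \left(\left(\frac{13}{2} - 6\right) - 63 \left(\sqrt{2} \sqrt{-1} + 21\right)\right)^{2} = \left(\frac{1}{2} - 63 \left(\sqrt{2} i + 21\right)\right)^{2} = \left(\frac{1}{2} - 63 \left(i \sqrt{2} + 21\right)\right)^{2} = \left(\frac{1}{2} - 63 \left(21 + i \sqrt{2}\right)\right)^{2} = \left(\frac{1}{2} - \left(1323 + 63 i \sqrt{2}\right)\right)^{2} = \left(- \frac{2645}{2} - 63 i \sqrt{2}\right)^{2}$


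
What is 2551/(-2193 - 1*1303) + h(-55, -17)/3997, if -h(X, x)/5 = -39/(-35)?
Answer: -71510773/97814584 ≈ -0.73108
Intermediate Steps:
h(X, x) = -39/7 (h(X, x) = -(-195)/(-35) = -(-195)*(-1)/35 = -5*39/35 = -39/7)
2551/(-2193 - 1*1303) + h(-55, -17)/3997 = 2551/(-2193 - 1*1303) - 39/7/3997 = 2551/(-2193 - 1303) - 39/7*1/3997 = 2551/(-3496) - 39/27979 = 2551*(-1/3496) - 39/27979 = -2551/3496 - 39/27979 = -71510773/97814584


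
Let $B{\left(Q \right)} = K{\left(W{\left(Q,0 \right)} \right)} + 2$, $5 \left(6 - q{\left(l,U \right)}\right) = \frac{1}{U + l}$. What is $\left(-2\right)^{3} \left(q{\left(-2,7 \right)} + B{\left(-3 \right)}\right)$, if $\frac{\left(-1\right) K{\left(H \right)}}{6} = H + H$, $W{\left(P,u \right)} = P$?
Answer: $- \frac{8792}{25} \approx -351.68$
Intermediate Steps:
$q{\left(l,U \right)} = 6 - \frac{1}{5 \left(U + l\right)}$
$K{\left(H \right)} = - 12 H$ ($K{\left(H \right)} = - 6 \left(H + H\right) = - 6 \cdot 2 H = - 12 H$)
$B{\left(Q \right)} = 2 - 12 Q$ ($B{\left(Q \right)} = - 12 Q + 2 = 2 - 12 Q$)
$\left(-2\right)^{3} \left(q{\left(-2,7 \right)} + B{\left(-3 \right)}\right) = \left(-2\right)^{3} \left(\frac{- \frac{1}{5} + 6 \cdot 7 + 6 \left(-2\right)}{7 - 2} + \left(2 - -36\right)\right) = - 8 \left(\frac{- \frac{1}{5} + 42 - 12}{5} + \left(2 + 36\right)\right) = - 8 \left(\frac{1}{5} \cdot \frac{149}{5} + 38\right) = - 8 \left(\frac{149}{25} + 38\right) = \left(-8\right) \frac{1099}{25} = - \frac{8792}{25}$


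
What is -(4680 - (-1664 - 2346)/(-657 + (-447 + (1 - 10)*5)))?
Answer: -5373310/1149 ≈ -4676.5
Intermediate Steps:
-(4680 - (-1664 - 2346)/(-657 + (-447 + (1 - 10)*5))) = -(4680 - (-4010)/(-657 + (-447 - 9*5))) = -(4680 - (-4010)/(-657 + (-447 - 45))) = -(4680 - (-4010)/(-657 - 492)) = -(4680 - (-4010)/(-1149)) = -(4680 - (-4010)*(-1)/1149) = -(4680 - 1*4010/1149) = -(4680 - 4010/1149) = -1*5373310/1149 = -5373310/1149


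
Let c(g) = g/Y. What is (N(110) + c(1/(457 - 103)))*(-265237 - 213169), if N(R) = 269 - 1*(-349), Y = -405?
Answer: -21194021840777/71685 ≈ -2.9565e+8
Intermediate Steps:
N(R) = 618 (N(R) = 269 + 349 = 618)
c(g) = -g/405 (c(g) = g/(-405) = g*(-1/405) = -g/405)
(N(110) + c(1/(457 - 103)))*(-265237 - 213169) = (618 - 1/(405*(457 - 103)))*(-265237 - 213169) = (618 - 1/405/354)*(-478406) = (618 - 1/405*1/354)*(-478406) = (618 - 1/143370)*(-478406) = (88602659/143370)*(-478406) = -21194021840777/71685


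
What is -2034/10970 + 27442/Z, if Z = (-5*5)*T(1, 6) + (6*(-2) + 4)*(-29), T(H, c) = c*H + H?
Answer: 150461401/312645 ≈ 481.25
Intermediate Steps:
T(H, c) = H + H*c (T(H, c) = H*c + H = H + H*c)
Z = 57 (Z = (-5*5)*(1*(1 + 6)) + (6*(-2) + 4)*(-29) = -25*7 + (-12 + 4)*(-29) = -25*7 - 8*(-29) = -175 + 232 = 57)
-2034/10970 + 27442/Z = -2034/10970 + 27442/57 = -2034*1/10970 + 27442*(1/57) = -1017/5485 + 27442/57 = 150461401/312645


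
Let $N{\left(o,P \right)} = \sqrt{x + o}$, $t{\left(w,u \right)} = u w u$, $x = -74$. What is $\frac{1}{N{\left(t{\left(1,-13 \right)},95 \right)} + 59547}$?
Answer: $\frac{59547}{3545845114} - \frac{\sqrt{95}}{3545845114} \approx 1.6791 \cdot 10^{-5}$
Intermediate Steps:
$t{\left(w,u \right)} = w u^{2}$
$N{\left(o,P \right)} = \sqrt{-74 + o}$
$\frac{1}{N{\left(t{\left(1,-13 \right)},95 \right)} + 59547} = \frac{1}{\sqrt{-74 + 1 \left(-13\right)^{2}} + 59547} = \frac{1}{\sqrt{-74 + 1 \cdot 169} + 59547} = \frac{1}{\sqrt{-74 + 169} + 59547} = \frac{1}{\sqrt{95} + 59547} = \frac{1}{59547 + \sqrt{95}}$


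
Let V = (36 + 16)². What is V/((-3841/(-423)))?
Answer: 1143792/3841 ≈ 297.79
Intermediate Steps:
V = 2704 (V = 52² = 2704)
V/((-3841/(-423))) = 2704/((-3841/(-423))) = 2704/((-3841*(-1/423))) = 2704/(3841/423) = 2704*(423/3841) = 1143792/3841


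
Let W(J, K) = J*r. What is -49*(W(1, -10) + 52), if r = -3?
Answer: -2401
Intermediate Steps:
W(J, K) = -3*J (W(J, K) = J*(-3) = -3*J)
-49*(W(1, -10) + 52) = -49*(-3*1 + 52) = -49*(-3 + 52) = -49*49 = -2401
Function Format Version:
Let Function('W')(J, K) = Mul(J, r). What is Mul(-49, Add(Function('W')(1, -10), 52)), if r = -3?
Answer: -2401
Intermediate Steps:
Function('W')(J, K) = Mul(-3, J) (Function('W')(J, K) = Mul(J, -3) = Mul(-3, J))
Mul(-49, Add(Function('W')(1, -10), 52)) = Mul(-49, Add(Mul(-3, 1), 52)) = Mul(-49, Add(-3, 52)) = Mul(-49, 49) = -2401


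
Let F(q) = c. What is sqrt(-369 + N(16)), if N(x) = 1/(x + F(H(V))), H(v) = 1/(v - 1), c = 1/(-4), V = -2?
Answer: I*sqrt(162701)/21 ≈ 19.208*I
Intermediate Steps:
c = -1/4 ≈ -0.25000
H(v) = 1/(-1 + v)
F(q) = -1/4
N(x) = 1/(-1/4 + x) (N(x) = 1/(x - 1/4) = 1/(-1/4 + x))
sqrt(-369 + N(16)) = sqrt(-369 + 4/(-1 + 4*16)) = sqrt(-369 + 4/(-1 + 64)) = sqrt(-369 + 4/63) = sqrt(-23243/63) = I*sqrt(162701)/21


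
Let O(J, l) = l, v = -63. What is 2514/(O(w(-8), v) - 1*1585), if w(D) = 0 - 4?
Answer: -1257/824 ≈ -1.5255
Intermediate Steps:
w(D) = -4
2514/(O(w(-8), v) - 1*1585) = 2514/(-63 - 1*1585) = 2514/(-63 - 1585) = 2514/(-1648) = 2514*(-1/1648) = -1257/824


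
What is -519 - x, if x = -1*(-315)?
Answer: -834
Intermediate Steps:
x = 315
-519 - x = -519 - 1*315 = -519 - 315 = -834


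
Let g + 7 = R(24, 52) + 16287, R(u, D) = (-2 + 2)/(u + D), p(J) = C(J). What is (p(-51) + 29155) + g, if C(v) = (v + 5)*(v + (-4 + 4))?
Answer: 47781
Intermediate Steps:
C(v) = v*(5 + v) (C(v) = (5 + v)*(v + 0) = (5 + v)*v = v*(5 + v))
p(J) = J*(5 + J)
R(u, D) = 0 (R(u, D) = 0/(D + u) = 0)
g = 16280 (g = -7 + (0 + 16287) = -7 + 16287 = 16280)
(p(-51) + 29155) + g = (-51*(5 - 51) + 29155) + 16280 = (-51*(-46) + 29155) + 16280 = (2346 + 29155) + 16280 = 31501 + 16280 = 47781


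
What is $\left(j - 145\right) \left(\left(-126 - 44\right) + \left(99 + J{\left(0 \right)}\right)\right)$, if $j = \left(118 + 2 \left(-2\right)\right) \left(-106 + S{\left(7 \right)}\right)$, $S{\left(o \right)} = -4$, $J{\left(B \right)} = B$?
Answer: $900635$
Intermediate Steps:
$j = -12540$ ($j = \left(118 + 2 \left(-2\right)\right) \left(-106 - 4\right) = \left(118 - 4\right) \left(-110\right) = 114 \left(-110\right) = -12540$)
$\left(j - 145\right) \left(\left(-126 - 44\right) + \left(99 + J{\left(0 \right)}\right)\right) = \left(-12540 - 145\right) \left(\left(-126 - 44\right) + \left(99 + 0\right)\right) = \left(-12540 - 145\right) \left(-170 + 99\right) = \left(-12685\right) \left(-71\right) = 900635$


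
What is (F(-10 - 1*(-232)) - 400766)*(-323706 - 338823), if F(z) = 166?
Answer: 265409117400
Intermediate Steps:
(F(-10 - 1*(-232)) - 400766)*(-323706 - 338823) = (166 - 400766)*(-323706 - 338823) = -400600*(-662529) = 265409117400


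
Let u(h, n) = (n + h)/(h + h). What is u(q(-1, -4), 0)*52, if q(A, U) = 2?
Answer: 26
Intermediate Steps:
u(h, n) = (h + n)/(2*h) (u(h, n) = (h + n)/((2*h)) = (h + n)*(1/(2*h)) = (h + n)/(2*h))
u(q(-1, -4), 0)*52 = ((½)*(2 + 0)/2)*52 = ((½)*(½)*2)*52 = (½)*52 = 26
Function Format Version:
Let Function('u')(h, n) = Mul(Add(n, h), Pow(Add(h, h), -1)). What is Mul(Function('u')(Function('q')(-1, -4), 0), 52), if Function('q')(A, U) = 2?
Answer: 26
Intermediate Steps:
Function('u')(h, n) = Mul(Rational(1, 2), Pow(h, -1), Add(h, n)) (Function('u')(h, n) = Mul(Add(h, n), Pow(Mul(2, h), -1)) = Mul(Add(h, n), Mul(Rational(1, 2), Pow(h, -1))) = Mul(Rational(1, 2), Pow(h, -1), Add(h, n)))
Mul(Function('u')(Function('q')(-1, -4), 0), 52) = Mul(Mul(Rational(1, 2), Pow(2, -1), Add(2, 0)), 52) = Mul(Mul(Rational(1, 2), Rational(1, 2), 2), 52) = Mul(Rational(1, 2), 52) = 26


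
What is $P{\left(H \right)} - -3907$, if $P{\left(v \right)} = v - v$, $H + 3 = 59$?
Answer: $3907$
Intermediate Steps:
$H = 56$ ($H = -3 + 59 = 56$)
$P{\left(v \right)} = 0$
$P{\left(H \right)} - -3907 = 0 - -3907 = 0 + 3907 = 3907$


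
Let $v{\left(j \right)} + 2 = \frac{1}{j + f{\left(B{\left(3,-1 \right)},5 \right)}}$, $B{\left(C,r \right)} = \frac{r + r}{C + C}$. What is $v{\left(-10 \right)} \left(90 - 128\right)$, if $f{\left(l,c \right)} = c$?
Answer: $\frac{418}{5} \approx 83.6$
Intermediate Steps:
$B{\left(C,r \right)} = \frac{r}{C}$ ($B{\left(C,r \right)} = \frac{2 r}{2 C} = 2 r \frac{1}{2 C} = \frac{r}{C}$)
$v{\left(j \right)} = -2 + \frac{1}{5 + j}$ ($v{\left(j \right)} = -2 + \frac{1}{j + 5} = -2 + \frac{1}{5 + j}$)
$v{\left(-10 \right)} \left(90 - 128\right) = \frac{-9 - -20}{5 - 10} \left(90 - 128\right) = \frac{-9 + 20}{-5} \left(-38\right) = \left(- \frac{1}{5}\right) 11 \left(-38\right) = \left(- \frac{11}{5}\right) \left(-38\right) = \frac{418}{5}$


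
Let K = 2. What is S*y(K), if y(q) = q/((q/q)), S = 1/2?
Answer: 1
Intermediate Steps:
S = ½ ≈ 0.50000
y(q) = q (y(q) = q/1 = q*1 = q)
S*y(K) = (½)*2 = 1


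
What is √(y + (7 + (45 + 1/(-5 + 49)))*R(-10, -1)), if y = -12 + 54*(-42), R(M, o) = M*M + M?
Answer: √1162590/22 ≈ 49.011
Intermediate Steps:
R(M, o) = M + M² (R(M, o) = M² + M = M + M²)
y = -2280 (y = -12 - 2268 = -2280)
√(y + (7 + (45 + 1/(-5 + 49)))*R(-10, -1)) = √(-2280 + (7 + (45 + 1/(-5 + 49)))*(-10*(1 - 10))) = √(-2280 + (7 + (45 + 1/44))*(-10*(-9))) = √(-2280 + (7 + (45 + 1/44))*90) = √(-2280 + (7 + 1981/44)*90) = √(-2280 + (2289/44)*90) = √(-2280 + 103005/22) = √(52845/22) = √1162590/22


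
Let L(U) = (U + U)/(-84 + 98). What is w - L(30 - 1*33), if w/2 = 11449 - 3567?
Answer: 110351/7 ≈ 15764.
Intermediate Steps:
L(U) = U/7 (L(U) = (2*U)/14 = (2*U)*(1/14) = U/7)
w = 15764 (w = 2*(11449 - 3567) = 2*7882 = 15764)
w - L(30 - 1*33) = 15764 - (30 - 1*33)/7 = 15764 - (30 - 33)/7 = 15764 - (-3)/7 = 15764 - 1*(-3/7) = 15764 + 3/7 = 110351/7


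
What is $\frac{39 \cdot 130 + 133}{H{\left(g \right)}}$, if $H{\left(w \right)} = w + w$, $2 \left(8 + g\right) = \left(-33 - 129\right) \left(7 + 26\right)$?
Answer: $- \frac{5203}{5362} \approx -0.97035$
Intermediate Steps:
$g = -2681$ ($g = -8 + \frac{\left(-33 - 129\right) \left(7 + 26\right)}{2} = -8 + \frac{\left(-162\right) 33}{2} = -8 + \frac{1}{2} \left(-5346\right) = -8 - 2673 = -2681$)
$H{\left(w \right)} = 2 w$
$\frac{39 \cdot 130 + 133}{H{\left(g \right)}} = \frac{39 \cdot 130 + 133}{2 \left(-2681\right)} = \frac{5070 + 133}{-5362} = 5203 \left(- \frac{1}{5362}\right) = - \frac{5203}{5362}$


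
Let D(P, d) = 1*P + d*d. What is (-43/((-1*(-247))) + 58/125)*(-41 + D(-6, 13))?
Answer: 1092022/30875 ≈ 35.369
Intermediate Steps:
D(P, d) = P + d**2
(-43/((-1*(-247))) + 58/125)*(-41 + D(-6, 13)) = (-43/((-1*(-247))) + 58/125)*(-41 + (-6 + 13**2)) = (-43/247 + 58*(1/125))*(-41 + (-6 + 169)) = (-43*1/247 + 58/125)*(-41 + 163) = (-43/247 + 58/125)*122 = (8951/30875)*122 = 1092022/30875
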